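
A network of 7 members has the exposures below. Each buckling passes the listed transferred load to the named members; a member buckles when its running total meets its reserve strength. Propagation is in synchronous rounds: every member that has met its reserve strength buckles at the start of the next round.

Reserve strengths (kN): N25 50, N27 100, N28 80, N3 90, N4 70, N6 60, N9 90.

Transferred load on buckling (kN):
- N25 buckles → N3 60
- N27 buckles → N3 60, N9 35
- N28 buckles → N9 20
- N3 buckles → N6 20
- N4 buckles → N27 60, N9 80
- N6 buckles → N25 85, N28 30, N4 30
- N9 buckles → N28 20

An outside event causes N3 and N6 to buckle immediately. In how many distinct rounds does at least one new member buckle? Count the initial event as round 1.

Round 1 — N3, N6 buckle (initial).
  N25: +85 → 85 ≥ 50
  N28: +30 → 30 < 80
  N4: +30 → 30 < 70
Round 2 — N25 buckles.
No further bucklings.

2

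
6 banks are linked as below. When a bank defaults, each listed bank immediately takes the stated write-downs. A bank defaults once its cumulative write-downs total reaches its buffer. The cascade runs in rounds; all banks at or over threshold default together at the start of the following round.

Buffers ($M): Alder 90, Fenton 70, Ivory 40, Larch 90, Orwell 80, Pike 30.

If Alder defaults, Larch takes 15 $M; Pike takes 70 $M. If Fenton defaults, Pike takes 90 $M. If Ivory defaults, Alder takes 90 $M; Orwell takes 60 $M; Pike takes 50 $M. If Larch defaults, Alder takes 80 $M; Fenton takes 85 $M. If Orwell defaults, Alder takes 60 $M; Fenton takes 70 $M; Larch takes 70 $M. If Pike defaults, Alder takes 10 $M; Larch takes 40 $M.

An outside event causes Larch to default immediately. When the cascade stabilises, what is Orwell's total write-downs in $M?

0

Round 1 — Larch defaults (initial).
  Alder: +80 → 80 < 90
  Fenton: +85 → 85 ≥ 70
Round 2 — Fenton defaults.
  Pike: +90 → 90 ≥ 30
Round 3 — Pike defaults.
  Alder: +10 → 90 ≥ 90
Round 4 — Alder defaults.
No further defaults.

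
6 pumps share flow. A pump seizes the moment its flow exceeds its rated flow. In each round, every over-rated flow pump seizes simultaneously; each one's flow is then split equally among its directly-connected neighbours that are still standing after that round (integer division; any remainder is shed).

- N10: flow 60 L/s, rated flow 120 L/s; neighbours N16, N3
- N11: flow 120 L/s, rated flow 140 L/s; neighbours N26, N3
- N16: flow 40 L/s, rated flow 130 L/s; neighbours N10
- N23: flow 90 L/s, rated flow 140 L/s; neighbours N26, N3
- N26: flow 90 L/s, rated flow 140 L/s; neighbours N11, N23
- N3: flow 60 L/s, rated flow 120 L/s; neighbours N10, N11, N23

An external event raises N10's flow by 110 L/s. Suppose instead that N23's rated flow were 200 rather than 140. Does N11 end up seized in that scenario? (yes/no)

yes

With N23's rated flow at 200:
Round 1 — N10 at 170 > 120. N10 seizes.
  N10 sheds 170 L/s to N16, N3: 85 each.
    N16: 40+85 = 125 ≤ 130
    N3: 60+85 = 145 > 120
Round 2 — N3 seizes.
  N3 sheds 145 L/s to N11, N23: 72 each (1 lost).
    N11: 120+72 = 192 > 140
    N23: 90+72 = 162 ≤ 200
Round 3 — N11 seizes.
  N11 sheds 192 L/s to N26: 192 each.
    N26: 90+192 = 282 > 140
Round 4 — N26 seizes.
  N26 sheds 282 L/s to N23: 282 each.
    N23: 162+282 = 444 > 200
Round 5 — N23 seizes.
  N23 sheds 444 L/s: no online neighbours, lost.
No further seizures.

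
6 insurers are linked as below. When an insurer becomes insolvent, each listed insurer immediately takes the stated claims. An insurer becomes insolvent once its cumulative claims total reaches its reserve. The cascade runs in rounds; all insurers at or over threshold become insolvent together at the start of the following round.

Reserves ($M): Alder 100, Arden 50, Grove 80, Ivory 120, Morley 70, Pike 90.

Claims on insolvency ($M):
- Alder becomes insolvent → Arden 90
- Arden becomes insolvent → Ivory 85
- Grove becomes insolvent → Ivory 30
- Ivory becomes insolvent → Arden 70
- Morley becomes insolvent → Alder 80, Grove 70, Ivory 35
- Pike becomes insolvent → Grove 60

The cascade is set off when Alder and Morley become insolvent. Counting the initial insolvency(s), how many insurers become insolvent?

Round 1 — Alder, Morley become insolvent (initial).
  Arden: +90 → 90 ≥ 50
  Grove: +70 → 70 < 80
  Ivory: +35 → 35 < 120
Round 2 — Arden becomes insolvent.
  Ivory: +85 → 120 ≥ 120
Round 3 — Ivory becomes insolvent.
No further insolvencies.

4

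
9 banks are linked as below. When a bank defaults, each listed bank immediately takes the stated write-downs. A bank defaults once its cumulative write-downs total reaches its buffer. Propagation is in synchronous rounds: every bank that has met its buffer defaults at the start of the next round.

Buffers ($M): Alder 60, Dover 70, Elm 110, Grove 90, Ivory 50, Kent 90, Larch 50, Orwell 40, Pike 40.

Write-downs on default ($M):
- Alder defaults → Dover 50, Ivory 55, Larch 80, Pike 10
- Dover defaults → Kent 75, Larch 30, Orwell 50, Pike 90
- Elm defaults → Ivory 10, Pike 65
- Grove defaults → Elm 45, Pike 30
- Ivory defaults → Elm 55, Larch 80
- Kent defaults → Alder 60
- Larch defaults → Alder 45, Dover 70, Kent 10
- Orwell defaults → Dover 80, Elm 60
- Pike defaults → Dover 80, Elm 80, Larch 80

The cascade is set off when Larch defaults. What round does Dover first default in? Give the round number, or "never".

Round 1 — Larch defaults (initial).
  Alder: +45 → 45 < 60
  Dover: +70 → 70 ≥ 70
  Kent: +10 → 10 < 90
Round 2 — Dover defaults.
  Kent: +75 → 85 < 90
  Orwell: +50 → 50 ≥ 40
  Pike: +90 → 90 ≥ 40
Round 3 — Orwell, Pike default.
  Elm: +60+80 → 140 ≥ 110
Round 4 — Elm defaults.
  Ivory: +10 → 10 < 50
No further defaults.

2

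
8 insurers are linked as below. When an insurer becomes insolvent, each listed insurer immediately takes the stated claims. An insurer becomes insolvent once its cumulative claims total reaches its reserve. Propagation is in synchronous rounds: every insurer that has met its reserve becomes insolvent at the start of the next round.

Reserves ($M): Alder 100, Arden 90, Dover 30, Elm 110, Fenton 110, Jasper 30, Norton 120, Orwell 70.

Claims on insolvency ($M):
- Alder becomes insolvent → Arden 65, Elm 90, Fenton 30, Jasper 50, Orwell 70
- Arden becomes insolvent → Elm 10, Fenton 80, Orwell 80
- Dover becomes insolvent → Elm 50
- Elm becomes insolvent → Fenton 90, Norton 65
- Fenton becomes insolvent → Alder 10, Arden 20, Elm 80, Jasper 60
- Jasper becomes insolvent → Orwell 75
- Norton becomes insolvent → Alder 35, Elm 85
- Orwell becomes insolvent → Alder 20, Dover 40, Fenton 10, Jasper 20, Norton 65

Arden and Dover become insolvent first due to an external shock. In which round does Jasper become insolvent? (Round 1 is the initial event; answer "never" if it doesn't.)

Round 1 — Arden, Dover become insolvent (initial).
  Elm: +10+50 → 60 < 110
  Fenton: +80 → 80 < 110
  Orwell: +80 → 80 ≥ 70
Round 2 — Orwell becomes insolvent.
  Alder: +20 → 20 < 100
  Fenton: +10 → 90 < 110
  Jasper: +20 → 20 < 30
  Norton: +65 → 65 < 120
No further insolvencies.

never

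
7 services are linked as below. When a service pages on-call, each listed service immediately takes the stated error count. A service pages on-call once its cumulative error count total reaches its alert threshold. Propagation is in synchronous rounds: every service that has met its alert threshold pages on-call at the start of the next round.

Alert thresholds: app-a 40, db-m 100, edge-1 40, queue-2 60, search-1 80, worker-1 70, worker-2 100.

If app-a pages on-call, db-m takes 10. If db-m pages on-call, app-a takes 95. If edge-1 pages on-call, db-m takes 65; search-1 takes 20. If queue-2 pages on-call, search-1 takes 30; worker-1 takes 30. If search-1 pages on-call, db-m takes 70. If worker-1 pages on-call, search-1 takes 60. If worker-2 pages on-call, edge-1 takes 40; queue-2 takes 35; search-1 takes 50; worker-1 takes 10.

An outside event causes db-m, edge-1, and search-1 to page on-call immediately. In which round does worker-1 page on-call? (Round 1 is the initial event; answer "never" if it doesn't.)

Round 1 — db-m, edge-1, search-1 page on-call (initial).
  app-a: +95 → 95 ≥ 40
Round 2 — app-a pages on-call.
No further pages.

never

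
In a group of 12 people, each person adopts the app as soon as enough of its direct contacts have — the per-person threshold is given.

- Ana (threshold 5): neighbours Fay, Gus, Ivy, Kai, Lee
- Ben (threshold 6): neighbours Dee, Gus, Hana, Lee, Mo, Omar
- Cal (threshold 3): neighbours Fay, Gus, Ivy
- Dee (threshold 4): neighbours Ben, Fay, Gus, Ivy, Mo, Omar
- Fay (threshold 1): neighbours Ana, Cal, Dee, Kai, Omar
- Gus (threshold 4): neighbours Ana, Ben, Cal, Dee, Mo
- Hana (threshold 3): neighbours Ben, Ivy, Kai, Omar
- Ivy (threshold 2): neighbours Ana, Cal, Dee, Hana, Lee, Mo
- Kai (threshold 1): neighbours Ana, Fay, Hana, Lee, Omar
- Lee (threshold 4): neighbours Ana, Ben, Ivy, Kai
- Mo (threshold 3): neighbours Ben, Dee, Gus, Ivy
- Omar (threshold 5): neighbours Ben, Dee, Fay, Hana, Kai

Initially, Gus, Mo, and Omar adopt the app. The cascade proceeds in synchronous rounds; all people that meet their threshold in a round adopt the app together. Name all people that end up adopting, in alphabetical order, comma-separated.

Cal, Dee, Fay, Gus, Hana, Ivy, Kai, Mo, Omar

Round 1 — Gus, Mo, Omar adopt the app (initial).
Round 2 — checking thresholds:
  Ana: 1 of 5 neighbours < 5, below threshold.
  Ben: 3 of 6 neighbours < 6, below threshold.
  Cal: 1 of 3 neighbours < 3, below threshold.
  Dee: 3 of 6 neighbours < 4, below threshold.
  Fay: 1 of 5 neighbours ≥ 1, adopts the app.
  Hana: 1 of 4 neighbours < 3, below threshold.
  Ivy: 1 of 6 neighbours < 2, below threshold.
  Kai: 1 of 5 neighbours ≥ 1, adopts the app.
Round 3 — checking thresholds:
  Ana: 3 of 5 neighbours < 5, below threshold.
  Ben: 3 of 6 neighbours < 6, below threshold.
  Cal: 2 of 3 neighbours < 3, below threshold.
  Dee: 4 of 6 neighbours ≥ 4, adopts the app.
  Hana: 2 of 4 neighbours < 3, below threshold.
  Ivy: 1 of 6 neighbours < 2, below threshold.
  Lee: 1 of 4 neighbours < 4, below threshold.
Round 4 — checking thresholds:
  Ana: 3 of 5 neighbours < 5, below threshold.
  Ben: 4 of 6 neighbours < 6, below threshold.
  Cal: 2 of 3 neighbours < 3, below threshold.
  Hana: 2 of 4 neighbours < 3, below threshold.
  Ivy: 2 of 6 neighbours ≥ 2, adopts the app.
  Lee: 1 of 4 neighbours < 4, below threshold.
Round 5 — checking thresholds:
  Ana: 4 of 5 neighbours < 5, below threshold.
  Ben: 4 of 6 neighbours < 6, below threshold.
  Cal: 3 of 3 neighbours ≥ 3, adopts the app.
  Hana: 3 of 4 neighbours ≥ 3, adopts the app.
  Lee: 2 of 4 neighbours < 4, below threshold.
Round 6 — no new adoptions; cascade stops.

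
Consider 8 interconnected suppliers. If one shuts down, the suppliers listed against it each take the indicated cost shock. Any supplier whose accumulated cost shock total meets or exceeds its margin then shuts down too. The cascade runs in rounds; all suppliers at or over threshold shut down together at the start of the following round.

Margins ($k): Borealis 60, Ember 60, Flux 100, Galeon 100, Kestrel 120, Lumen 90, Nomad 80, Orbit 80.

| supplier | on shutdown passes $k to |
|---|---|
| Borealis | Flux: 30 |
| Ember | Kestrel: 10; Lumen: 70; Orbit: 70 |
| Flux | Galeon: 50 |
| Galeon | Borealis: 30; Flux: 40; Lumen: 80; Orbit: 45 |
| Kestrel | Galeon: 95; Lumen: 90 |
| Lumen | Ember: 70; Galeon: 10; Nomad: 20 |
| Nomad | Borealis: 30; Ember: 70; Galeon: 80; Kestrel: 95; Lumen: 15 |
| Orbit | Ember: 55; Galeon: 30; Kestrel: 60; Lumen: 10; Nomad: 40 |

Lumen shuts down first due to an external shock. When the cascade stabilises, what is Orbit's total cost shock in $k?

Round 1 — Lumen shuts down (initial).
  Ember: +70 → 70 ≥ 60
  Galeon: +10 → 10 < 100
  Nomad: +20 → 20 < 80
Round 2 — Ember shuts down.
  Kestrel: +10 → 10 < 120
  Orbit: +70 → 70 < 80
No further shutdowns.

70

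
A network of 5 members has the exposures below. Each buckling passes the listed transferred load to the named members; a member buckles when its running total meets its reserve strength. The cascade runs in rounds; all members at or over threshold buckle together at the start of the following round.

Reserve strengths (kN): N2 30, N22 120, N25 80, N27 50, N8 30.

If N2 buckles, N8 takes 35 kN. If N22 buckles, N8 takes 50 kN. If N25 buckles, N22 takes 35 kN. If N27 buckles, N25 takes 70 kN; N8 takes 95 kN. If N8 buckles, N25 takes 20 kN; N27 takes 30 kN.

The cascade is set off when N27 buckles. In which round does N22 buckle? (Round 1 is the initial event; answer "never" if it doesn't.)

Round 1 — N27 buckles (initial).
  N25: +70 → 70 < 80
  N8: +95 → 95 ≥ 30
Round 2 — N8 buckles.
  N25: +20 → 90 ≥ 80
Round 3 — N25 buckles.
  N22: +35 → 35 < 120
No further bucklings.

never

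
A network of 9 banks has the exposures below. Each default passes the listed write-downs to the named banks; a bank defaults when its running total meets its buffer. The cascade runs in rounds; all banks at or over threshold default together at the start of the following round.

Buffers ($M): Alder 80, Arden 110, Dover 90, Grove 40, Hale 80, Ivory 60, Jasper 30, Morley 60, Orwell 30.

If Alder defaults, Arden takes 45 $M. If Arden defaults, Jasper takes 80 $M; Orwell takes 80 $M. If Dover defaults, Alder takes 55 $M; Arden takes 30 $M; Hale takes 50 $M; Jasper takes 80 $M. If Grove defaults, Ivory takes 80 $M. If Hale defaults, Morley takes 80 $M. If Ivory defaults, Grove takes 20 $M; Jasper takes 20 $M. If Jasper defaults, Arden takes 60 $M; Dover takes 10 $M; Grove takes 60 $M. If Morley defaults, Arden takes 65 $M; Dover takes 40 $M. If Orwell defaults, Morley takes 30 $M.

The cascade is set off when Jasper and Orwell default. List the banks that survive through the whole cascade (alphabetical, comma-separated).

Alder, Arden, Dover, Hale, Morley

Round 1 — Jasper, Orwell default (initial).
  Arden: +60 → 60 < 110
  Dover: +10 → 10 < 90
  Grove: +60 → 60 ≥ 40
  Morley: +30 → 30 < 60
Round 2 — Grove defaults.
  Ivory: +80 → 80 ≥ 60
Round 3 — Ivory defaults.
No further defaults.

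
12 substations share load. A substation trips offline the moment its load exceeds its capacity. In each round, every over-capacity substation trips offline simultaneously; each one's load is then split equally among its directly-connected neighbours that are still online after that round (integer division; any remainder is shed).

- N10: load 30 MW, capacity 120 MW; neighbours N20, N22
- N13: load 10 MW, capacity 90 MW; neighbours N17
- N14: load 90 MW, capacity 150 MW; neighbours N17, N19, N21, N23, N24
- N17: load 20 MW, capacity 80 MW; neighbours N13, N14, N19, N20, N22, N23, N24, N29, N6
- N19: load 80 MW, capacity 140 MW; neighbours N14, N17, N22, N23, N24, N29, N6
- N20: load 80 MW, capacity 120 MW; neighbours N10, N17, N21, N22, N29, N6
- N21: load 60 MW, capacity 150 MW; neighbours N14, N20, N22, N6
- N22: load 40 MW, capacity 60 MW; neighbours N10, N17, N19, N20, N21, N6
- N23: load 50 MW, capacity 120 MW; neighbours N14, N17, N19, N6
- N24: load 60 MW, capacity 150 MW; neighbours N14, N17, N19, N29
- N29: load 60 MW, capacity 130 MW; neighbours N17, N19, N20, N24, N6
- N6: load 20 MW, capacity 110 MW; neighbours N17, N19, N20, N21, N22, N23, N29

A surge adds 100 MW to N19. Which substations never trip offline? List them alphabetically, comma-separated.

Round 1 — N19 at 180 > 140. N19 trips offline.
  N19 sheds 180 MW to N14, N17, N22, N23, N24, N29, N6: 25 each (5 lost).
    N14: 90+25 = 115 ≤ 150
    N17: 20+25 = 45 ≤ 80
    N22: 40+25 = 65 > 60
    N23: 50+25 = 75 ≤ 120
    N24: 60+25 = 85 ≤ 150
    N29: 60+25 = 85 ≤ 130
    N6: 20+25 = 45 ≤ 110
Round 2 — N22 trips offline.
  N22 sheds 65 MW to N10, N17, N20, N21, N6: 13 each.
    N10: 30+13 = 43 ≤ 120
    N17: 45+13 = 58 ≤ 80
    N20: 80+13 = 93 ≤ 120
    N21: 60+13 = 73 ≤ 150
    N6: 45+13 = 58 ≤ 110
No further trips.

N10, N13, N14, N17, N20, N21, N23, N24, N29, N6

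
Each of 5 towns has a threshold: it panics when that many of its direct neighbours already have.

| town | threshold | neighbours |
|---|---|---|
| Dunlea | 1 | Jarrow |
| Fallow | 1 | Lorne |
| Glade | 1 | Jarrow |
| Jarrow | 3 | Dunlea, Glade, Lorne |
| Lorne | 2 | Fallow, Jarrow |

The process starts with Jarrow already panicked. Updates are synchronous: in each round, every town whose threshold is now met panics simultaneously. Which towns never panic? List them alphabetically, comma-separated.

Round 1 — Jarrow panics (initial).
Round 2 — checking thresholds:
  Dunlea: 1 of 1 neighbours ≥ 1, panics.
  Glade: 1 of 1 neighbours ≥ 1, panics.
  Lorne: 1 of 2 neighbours < 2, below threshold.
Round 3 — no new panics; cascade stops.

Fallow, Lorne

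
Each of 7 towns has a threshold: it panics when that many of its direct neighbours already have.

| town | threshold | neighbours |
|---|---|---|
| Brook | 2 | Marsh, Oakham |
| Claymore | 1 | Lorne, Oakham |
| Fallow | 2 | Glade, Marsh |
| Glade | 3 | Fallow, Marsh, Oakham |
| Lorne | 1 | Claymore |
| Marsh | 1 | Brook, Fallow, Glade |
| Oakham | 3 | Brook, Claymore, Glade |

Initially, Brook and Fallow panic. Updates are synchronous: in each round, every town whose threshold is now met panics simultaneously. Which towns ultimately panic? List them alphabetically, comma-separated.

Brook, Fallow, Marsh

Round 1 — Brook, Fallow panic (initial).
Round 2 — checking thresholds:
  Glade: 1 of 3 neighbours < 3, not yet.
  Marsh: 2 of 3 neighbours ≥ 1, panics.
  Oakham: 1 of 3 neighbours < 3, not yet.
Round 3 — no new panics; cascade stops.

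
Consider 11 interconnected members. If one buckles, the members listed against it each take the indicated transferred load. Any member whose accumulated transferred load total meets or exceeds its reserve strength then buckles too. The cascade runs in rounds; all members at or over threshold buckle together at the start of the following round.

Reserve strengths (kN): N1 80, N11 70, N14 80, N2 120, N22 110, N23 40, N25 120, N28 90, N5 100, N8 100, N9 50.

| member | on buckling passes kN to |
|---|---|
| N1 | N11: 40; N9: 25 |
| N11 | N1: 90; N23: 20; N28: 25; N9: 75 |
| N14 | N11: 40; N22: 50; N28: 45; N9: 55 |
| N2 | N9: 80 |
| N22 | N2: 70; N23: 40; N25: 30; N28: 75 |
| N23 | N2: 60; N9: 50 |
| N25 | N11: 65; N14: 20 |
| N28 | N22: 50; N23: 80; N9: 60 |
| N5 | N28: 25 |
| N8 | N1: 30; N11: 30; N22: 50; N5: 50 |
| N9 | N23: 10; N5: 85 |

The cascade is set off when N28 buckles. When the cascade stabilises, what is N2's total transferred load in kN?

Round 1 — N28 buckles (initial).
  N22: +50 → 50 < 110
  N23: +80 → 80 ≥ 40
  N9: +60 → 60 ≥ 50
Round 2 — N23, N9 buckle.
  N2: +60 → 60 < 120
  N5: +85 → 85 < 100
No further bucklings.

60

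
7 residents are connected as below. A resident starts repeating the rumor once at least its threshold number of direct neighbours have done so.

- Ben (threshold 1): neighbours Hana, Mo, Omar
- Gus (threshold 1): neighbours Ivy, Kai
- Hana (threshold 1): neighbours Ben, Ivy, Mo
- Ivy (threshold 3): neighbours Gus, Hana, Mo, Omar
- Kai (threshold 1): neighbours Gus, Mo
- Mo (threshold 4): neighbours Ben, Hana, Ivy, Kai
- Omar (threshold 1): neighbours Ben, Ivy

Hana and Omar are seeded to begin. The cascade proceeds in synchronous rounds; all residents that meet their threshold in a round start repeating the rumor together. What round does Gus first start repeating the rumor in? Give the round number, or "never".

Round 1 — Hana, Omar start repeating the rumor (initial).
Round 2 — checking thresholds:
  Ben: 2 of 3 neighbours ≥ 1, starts repeating the rumor.
  Ivy: 2 of 4 neighbours < 3, below threshold.
  Mo: 1 of 4 neighbours < 4, below threshold.
Round 3 — no new spreads; cascade stops.

never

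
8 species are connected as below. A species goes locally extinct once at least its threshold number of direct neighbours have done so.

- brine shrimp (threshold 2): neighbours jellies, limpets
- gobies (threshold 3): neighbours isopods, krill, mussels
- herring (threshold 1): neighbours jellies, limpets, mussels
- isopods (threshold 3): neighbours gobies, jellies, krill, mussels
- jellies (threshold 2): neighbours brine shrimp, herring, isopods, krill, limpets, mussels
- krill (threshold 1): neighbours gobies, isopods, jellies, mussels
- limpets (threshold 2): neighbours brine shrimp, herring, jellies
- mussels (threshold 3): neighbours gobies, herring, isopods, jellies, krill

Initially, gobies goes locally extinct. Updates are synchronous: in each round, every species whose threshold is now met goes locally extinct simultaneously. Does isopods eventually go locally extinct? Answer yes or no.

Round 1 — gobies goes locally extinct (initial).
Round 2 — checking thresholds:
  isopods: 1 of 4 neighbours < 3, below threshold.
  krill: 1 of 4 neighbours ≥ 1, goes locally extinct.
  mussels: 1 of 5 neighbours < 3, below threshold.
Round 3 — no new extinctions; cascade stops.

no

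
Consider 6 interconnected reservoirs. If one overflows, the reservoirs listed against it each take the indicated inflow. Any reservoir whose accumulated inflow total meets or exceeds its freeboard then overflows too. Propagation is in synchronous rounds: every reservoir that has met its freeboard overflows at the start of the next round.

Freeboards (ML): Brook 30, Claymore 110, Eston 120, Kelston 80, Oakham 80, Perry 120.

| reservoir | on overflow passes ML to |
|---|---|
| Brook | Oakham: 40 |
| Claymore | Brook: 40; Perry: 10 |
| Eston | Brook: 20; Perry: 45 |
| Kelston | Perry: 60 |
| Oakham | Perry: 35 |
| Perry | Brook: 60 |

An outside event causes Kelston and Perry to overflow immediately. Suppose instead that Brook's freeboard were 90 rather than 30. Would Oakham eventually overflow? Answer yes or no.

With Brook's freeboard at 90:
Round 1 — Kelston, Perry overflow (initial).
  Brook: +60 → 60 < 90
No further overflows.

no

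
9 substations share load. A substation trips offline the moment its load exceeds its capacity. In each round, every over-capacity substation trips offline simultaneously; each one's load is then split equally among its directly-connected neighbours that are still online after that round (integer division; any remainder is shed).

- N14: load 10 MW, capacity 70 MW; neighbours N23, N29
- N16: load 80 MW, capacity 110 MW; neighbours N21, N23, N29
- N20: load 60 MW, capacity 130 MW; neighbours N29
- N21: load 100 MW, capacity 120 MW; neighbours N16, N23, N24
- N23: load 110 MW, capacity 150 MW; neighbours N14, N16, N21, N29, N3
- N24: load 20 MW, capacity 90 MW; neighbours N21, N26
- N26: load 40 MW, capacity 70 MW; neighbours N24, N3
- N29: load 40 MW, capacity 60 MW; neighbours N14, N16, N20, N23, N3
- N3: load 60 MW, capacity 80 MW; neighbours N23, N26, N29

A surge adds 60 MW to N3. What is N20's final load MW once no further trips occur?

Round 1 — N3 at 120 > 80. N3 trips offline.
  N3 sheds 120 MW to N23, N26, N29: 40 each.
    N23: 110+40 = 150 ≤ 150
    N26: 40+40 = 80 > 70
    N29: 40+40 = 80 > 60
Round 2 — N26, N29 trip offline.
  N26 sheds 80 MW to N24: 80 each.
    N24: 20+80 = 100 > 90
  N29 sheds 80 MW to N14, N16, N20, N23: 20 each.
    N14: 10+20 = 30 ≤ 70
    N16: 80+20 = 100 ≤ 110
    N20: 60+20 = 80 ≤ 130
    N23: 150+20 = 170 > 150
Round 3 — N23, N24 trip offline.
  N23 sheds 170 MW to N14, N16, N21: 56 each (2 lost).
    N14: 30+56 = 86 > 70
    N16: 100+56 = 156 > 110
    N21: 100+56 = 156 > 120
  N24 sheds 100 MW to N21: 100 each.
    N21: 156+100 = 256 > 120
Round 4 — N14, N16, N21 trip offline.
  N14 sheds 86 MW: no online neighbours, lost.
  N16 sheds 156 MW: no online neighbours, lost.
  N21 sheds 256 MW: no online neighbours, lost.
No further trips.

80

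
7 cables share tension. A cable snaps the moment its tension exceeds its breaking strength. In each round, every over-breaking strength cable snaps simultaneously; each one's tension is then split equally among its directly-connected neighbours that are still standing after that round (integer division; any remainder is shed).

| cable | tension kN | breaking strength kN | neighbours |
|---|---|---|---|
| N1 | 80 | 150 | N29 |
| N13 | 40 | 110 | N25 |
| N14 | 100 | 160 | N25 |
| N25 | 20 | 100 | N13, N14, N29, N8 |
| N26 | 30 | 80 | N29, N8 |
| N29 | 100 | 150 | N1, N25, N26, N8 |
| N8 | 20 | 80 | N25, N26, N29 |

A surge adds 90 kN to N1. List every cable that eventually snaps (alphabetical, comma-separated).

Round 1 — N1 at 170 > 150. N1 snaps.
  N1 sheds 170 kN to N29: 170 each.
    N29: 100+170 = 270 > 150
Round 2 — N29 snaps.
  N29 sheds 270 kN to N25, N26, N8: 90 each.
    N25: 20+90 = 110 > 100
    N26: 30+90 = 120 > 80
    N8: 20+90 = 110 > 80
Round 3 — N25, N26, N8 snap.
  N25 sheds 110 kN to N13, N14: 55 each.
    N13: 40+55 = 95 ≤ 110
    N14: 100+55 = 155 ≤ 160
  N26 sheds 120 kN: no online neighbours, lost.
  N8 sheds 110 kN: no online neighbours, lost.
No further breaks.

N1, N25, N26, N29, N8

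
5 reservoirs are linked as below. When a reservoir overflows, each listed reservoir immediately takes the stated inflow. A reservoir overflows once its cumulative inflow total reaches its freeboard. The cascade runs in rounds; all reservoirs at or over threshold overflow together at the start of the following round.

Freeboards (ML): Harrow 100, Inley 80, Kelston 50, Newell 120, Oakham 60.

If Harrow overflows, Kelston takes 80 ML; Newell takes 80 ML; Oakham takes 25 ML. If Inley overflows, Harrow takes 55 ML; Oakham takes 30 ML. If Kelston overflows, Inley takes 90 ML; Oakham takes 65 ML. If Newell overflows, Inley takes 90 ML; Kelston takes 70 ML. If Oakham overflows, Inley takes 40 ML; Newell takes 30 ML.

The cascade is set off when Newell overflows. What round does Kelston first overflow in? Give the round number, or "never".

2

Round 1 — Newell overflows (initial).
  Inley: +90 → 90 ≥ 80
  Kelston: +70 → 70 ≥ 50
Round 2 — Inley, Kelston overflow.
  Harrow: +55 → 55 < 100
  Oakham: +30+65 → 95 ≥ 60
Round 3 — Oakham overflows.
No further overflows.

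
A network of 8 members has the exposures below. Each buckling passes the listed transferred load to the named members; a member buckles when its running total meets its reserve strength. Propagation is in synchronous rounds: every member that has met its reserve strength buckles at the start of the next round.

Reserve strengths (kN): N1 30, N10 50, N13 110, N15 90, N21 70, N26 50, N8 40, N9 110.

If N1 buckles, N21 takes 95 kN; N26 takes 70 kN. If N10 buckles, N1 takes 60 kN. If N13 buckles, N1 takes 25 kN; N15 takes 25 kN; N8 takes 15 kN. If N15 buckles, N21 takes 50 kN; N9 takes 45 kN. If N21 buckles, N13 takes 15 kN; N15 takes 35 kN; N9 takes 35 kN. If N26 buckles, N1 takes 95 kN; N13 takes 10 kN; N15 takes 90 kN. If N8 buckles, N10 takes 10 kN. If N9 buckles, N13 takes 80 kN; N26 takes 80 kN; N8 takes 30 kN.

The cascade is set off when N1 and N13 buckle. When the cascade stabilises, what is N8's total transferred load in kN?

Round 1 — N1, N13 buckle (initial).
  N15: +25 → 25 < 90
  N21: +95 → 95 ≥ 70
  N26: +70 → 70 ≥ 50
  N8: +15 → 15 < 40
Round 2 — N21, N26 buckle.
  N15: +35+90 → 150 ≥ 90
  N9: +35 → 35 < 110
Round 3 — N15 buckles.
  N9: +45 → 80 < 110
No further bucklings.

15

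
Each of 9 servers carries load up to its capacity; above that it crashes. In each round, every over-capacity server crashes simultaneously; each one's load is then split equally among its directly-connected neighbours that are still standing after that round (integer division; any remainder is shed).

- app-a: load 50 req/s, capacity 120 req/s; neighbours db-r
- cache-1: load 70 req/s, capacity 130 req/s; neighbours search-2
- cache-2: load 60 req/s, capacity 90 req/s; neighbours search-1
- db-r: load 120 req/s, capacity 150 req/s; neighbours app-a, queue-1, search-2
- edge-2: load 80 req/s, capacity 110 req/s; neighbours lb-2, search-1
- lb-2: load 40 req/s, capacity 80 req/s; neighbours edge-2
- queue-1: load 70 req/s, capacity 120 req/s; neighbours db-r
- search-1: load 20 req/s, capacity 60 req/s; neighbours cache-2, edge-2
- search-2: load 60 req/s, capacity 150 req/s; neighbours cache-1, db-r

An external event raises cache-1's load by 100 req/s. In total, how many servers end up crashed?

Round 1 — cache-1 at 170 > 130. cache-1 crashes.
  cache-1 sheds 170 req/s to search-2: 170 each.
    search-2: 60+170 = 230 > 150
Round 2 — search-2 crashes.
  search-2 sheds 230 req/s to db-r: 230 each.
    db-r: 120+230 = 350 > 150
Round 3 — db-r crashes.
  db-r sheds 350 req/s to app-a, queue-1: 175 each.
    app-a: 50+175 = 225 > 120
    queue-1: 70+175 = 245 > 120
Round 4 — app-a, queue-1 crash.
  app-a sheds 225 req/s: no online neighbours, lost.
  queue-1 sheds 245 req/s: no online neighbours, lost.
No further crashes.

5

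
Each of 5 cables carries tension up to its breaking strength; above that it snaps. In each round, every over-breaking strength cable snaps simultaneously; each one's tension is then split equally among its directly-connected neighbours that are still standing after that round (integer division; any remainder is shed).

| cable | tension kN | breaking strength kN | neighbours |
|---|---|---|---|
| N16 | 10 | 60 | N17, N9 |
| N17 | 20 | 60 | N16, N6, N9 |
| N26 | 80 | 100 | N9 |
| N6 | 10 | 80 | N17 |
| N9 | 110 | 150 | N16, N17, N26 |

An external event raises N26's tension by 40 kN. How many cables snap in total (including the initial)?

Round 1 — N26 at 120 > 100. N26 snaps.
  N26 sheds 120 kN to N9: 120 each.
    N9: 110+120 = 230 > 150
Round 2 — N9 snaps.
  N9 sheds 230 kN to N16, N17: 115 each.
    N16: 10+115 = 125 > 60
    N17: 20+115 = 135 > 60
Round 3 — N16, N17 snap.
  N16 sheds 125 kN: no online neighbours, lost.
  N17 sheds 135 kN to N6: 135 each.
    N6: 10+135 = 145 > 80
Round 4 — N6 snaps.
  N6 sheds 145 kN: no online neighbours, lost.
No further breaks.

5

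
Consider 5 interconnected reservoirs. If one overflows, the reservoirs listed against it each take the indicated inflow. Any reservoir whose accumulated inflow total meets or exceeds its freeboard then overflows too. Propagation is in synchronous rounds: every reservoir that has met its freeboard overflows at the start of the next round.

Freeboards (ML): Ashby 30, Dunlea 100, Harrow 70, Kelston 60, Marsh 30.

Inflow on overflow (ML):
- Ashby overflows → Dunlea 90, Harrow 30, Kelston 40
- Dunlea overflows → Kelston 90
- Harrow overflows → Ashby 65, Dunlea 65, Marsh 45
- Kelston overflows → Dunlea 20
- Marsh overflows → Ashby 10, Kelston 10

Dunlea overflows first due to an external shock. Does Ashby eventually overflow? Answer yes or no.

Round 1 — Dunlea overflows (initial).
  Kelston: +90 → 90 ≥ 60
Round 2 — Kelston overflows.
No further overflows.

no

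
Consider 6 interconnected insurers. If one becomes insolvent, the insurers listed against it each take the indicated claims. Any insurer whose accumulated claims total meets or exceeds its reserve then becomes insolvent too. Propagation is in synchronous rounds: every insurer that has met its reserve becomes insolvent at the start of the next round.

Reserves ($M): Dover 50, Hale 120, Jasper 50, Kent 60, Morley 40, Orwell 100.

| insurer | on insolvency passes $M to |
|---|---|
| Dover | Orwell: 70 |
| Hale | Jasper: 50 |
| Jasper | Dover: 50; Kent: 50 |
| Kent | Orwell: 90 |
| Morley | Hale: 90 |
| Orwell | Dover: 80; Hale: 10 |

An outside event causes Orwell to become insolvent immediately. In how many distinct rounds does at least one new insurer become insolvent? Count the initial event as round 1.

2

Round 1 — Orwell becomes insolvent (initial).
  Dover: +80 → 80 ≥ 50
  Hale: +10 → 10 < 120
Round 2 — Dover becomes insolvent.
No further insolvencies.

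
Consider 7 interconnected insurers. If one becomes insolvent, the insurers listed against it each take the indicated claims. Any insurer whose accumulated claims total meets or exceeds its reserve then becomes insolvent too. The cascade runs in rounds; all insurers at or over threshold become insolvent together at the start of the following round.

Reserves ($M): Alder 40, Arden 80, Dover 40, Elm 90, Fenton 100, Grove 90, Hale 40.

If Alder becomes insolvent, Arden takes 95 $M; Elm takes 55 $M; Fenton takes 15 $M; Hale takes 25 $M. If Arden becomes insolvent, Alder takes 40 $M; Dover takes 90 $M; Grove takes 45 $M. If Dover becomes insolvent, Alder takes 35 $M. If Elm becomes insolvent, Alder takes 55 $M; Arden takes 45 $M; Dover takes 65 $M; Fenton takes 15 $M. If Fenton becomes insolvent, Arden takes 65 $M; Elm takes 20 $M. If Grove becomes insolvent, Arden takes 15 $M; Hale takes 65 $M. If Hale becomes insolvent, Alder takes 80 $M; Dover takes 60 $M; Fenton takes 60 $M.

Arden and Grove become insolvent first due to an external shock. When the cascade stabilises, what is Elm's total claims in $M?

55

Round 1 — Arden, Grove become insolvent (initial).
  Alder: +40 → 40 ≥ 40
  Dover: +90 → 90 ≥ 40
  Hale: +65 → 65 ≥ 40
Round 2 — Alder, Dover, Hale become insolvent.
  Elm: +55 → 55 < 90
  Fenton: +15+60 → 75 < 100
No further insolvencies.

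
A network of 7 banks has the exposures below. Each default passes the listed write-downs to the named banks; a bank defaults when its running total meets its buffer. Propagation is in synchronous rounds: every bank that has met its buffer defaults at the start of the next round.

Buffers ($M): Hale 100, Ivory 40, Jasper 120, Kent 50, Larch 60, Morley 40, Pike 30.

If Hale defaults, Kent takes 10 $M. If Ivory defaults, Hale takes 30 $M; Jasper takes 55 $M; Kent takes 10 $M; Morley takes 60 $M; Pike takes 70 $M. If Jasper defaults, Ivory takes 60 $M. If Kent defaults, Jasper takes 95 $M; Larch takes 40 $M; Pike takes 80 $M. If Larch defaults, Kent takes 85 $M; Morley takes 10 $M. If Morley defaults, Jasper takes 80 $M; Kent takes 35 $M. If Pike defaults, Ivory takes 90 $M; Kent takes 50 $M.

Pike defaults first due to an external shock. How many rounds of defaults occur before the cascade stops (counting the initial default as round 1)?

Round 1 — Pike defaults (initial).
  Ivory: +90 → 90 ≥ 40
  Kent: +50 → 50 ≥ 50
Round 2 — Ivory, Kent default.
  Hale: +30 → 30 < 100
  Jasper: +55+95 → 150 ≥ 120
  Larch: +40 → 40 < 60
  Morley: +60 → 60 ≥ 40
Round 3 — Jasper, Morley default.
No further defaults.

3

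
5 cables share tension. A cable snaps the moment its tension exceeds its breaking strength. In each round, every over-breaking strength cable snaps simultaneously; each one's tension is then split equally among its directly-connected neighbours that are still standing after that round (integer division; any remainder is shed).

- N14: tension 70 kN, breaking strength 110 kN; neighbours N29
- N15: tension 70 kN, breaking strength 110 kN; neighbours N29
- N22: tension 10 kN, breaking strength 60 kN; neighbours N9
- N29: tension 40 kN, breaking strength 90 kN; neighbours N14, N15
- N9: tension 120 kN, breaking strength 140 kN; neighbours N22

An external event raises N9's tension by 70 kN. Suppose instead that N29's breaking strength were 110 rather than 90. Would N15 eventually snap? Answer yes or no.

With N29's breaking strength at 110:
Round 1 — N9 at 190 > 140. N9 snaps.
  N9 sheds 190 kN to N22: 190 each.
    N22: 10+190 = 200 > 60
Round 2 — N22 snaps.
  N22 sheds 200 kN: no online neighbours, lost.
No further breaks.

no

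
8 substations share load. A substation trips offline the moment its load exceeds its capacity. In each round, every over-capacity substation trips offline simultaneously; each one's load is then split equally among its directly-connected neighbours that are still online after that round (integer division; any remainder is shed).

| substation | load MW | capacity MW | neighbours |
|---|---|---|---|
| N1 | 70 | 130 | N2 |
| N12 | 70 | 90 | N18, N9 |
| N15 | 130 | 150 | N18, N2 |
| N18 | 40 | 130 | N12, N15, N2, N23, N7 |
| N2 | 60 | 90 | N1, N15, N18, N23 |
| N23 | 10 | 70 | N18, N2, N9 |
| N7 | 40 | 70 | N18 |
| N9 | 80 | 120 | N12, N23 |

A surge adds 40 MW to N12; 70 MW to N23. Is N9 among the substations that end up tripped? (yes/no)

yes

Round 1 — N12 at 110 > 90; N23 at 80 > 70. N12, N23 trip offline.
  N12 sheds 110 MW to N18, N9: 55 each.
    N18: 40+55 = 95 ≤ 130
    N9: 80+55 = 135 > 120
  N23 sheds 80 MW to N18, N2, N9: 26 each (2 lost).
    N18: 95+26 = 121 ≤ 130
    N2: 60+26 = 86 ≤ 90
    N9: 135+26 = 161 > 120
Round 2 — N9 trips offline.
  N9 sheds 161 MW: no online neighbours, lost.
No further trips.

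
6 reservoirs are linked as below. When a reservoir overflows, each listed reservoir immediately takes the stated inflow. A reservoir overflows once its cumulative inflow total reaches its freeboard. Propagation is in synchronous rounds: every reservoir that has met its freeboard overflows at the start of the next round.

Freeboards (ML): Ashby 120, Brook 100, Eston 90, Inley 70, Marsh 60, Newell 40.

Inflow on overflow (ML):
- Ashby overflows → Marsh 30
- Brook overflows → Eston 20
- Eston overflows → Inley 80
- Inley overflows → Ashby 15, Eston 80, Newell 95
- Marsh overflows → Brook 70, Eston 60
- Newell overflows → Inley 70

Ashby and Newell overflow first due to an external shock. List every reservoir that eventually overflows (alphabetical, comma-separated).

Ashby, Inley, Newell

Round 1 — Ashby, Newell overflow (initial).
  Inley: +70 → 70 ≥ 70
  Marsh: +30 → 30 < 60
Round 2 — Inley overflows.
  Eston: +80 → 80 < 90
No further overflows.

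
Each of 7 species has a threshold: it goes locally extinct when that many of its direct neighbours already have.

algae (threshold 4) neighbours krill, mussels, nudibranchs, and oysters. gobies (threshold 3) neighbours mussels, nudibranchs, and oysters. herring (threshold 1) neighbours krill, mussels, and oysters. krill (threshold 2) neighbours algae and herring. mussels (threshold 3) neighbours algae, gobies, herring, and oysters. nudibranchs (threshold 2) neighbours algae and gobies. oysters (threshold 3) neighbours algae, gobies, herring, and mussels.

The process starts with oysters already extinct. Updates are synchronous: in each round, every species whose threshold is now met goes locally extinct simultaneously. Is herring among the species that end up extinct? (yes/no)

Round 1 — oysters goes locally extinct (initial).
Round 2 — checking thresholds:
  algae: 1 of 4 neighbours < 4, not yet.
  gobies: 1 of 3 neighbours < 3, not yet.
  herring: 1 of 3 neighbours ≥ 1, goes locally extinct.
  mussels: 1 of 4 neighbours < 3, not yet.
Round 3 — no new extinctions; cascade stops.

yes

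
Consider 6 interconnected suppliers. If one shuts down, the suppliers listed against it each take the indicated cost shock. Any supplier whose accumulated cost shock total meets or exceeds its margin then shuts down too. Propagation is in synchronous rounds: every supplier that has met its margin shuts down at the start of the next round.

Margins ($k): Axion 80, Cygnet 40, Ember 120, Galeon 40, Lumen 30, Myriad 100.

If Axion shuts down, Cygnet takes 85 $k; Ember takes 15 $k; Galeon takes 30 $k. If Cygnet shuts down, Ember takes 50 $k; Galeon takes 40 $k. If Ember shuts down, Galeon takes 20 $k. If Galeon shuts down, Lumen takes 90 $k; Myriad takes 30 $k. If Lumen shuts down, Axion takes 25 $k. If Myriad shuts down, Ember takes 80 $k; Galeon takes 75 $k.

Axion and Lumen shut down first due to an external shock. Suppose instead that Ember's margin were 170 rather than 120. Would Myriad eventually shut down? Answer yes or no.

no

With Ember's margin at 170:
Round 1 — Axion, Lumen shut down (initial).
  Cygnet: +85 → 85 ≥ 40
  Ember: +15 → 15 < 170
  Galeon: +30 → 30 < 40
Round 2 — Cygnet shuts down.
  Ember: +50 → 65 < 170
  Galeon: +40 → 70 ≥ 40
Round 3 — Galeon shuts down.
  Myriad: +30 → 30 < 100
No further shutdowns.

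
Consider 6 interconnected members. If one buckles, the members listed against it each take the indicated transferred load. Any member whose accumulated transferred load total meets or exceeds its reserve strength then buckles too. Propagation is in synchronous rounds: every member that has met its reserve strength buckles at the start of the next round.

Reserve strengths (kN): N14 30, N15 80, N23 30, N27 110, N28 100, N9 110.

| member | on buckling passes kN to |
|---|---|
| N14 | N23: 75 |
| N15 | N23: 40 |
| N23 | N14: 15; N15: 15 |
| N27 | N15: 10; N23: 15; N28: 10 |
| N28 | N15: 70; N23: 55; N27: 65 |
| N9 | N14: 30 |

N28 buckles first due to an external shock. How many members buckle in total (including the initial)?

Round 1 — N28 buckles (initial).
  N15: +70 → 70 < 80
  N23: +55 → 55 ≥ 30
  N27: +65 → 65 < 110
Round 2 — N23 buckles.
  N14: +15 → 15 < 30
  N15: +15 → 85 ≥ 80
Round 3 — N15 buckles.
No further bucklings.

3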